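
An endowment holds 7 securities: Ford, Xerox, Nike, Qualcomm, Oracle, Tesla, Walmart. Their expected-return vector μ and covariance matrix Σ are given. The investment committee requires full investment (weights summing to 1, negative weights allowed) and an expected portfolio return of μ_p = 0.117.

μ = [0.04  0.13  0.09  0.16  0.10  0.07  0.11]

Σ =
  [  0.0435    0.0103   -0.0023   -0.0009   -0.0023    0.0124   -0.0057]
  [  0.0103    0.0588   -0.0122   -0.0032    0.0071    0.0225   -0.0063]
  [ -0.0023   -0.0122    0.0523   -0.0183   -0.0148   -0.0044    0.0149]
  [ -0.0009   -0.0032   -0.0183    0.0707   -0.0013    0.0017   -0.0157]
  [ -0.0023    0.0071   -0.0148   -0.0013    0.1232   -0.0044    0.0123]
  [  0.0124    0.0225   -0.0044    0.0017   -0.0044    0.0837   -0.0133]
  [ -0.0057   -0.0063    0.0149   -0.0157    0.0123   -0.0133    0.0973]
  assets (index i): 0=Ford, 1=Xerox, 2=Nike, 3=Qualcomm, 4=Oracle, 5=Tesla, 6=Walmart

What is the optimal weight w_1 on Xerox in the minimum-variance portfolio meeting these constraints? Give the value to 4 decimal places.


0.2155

u=Σ⁻¹μ = [0.6201  2.9510  3.6569  3.6514  1.0126  0.3297  1.3042]
v=Σ⁻¹𝟙 = [20.8188  18.9930  34.2733  26.6984  10.9347  7.4058  11.4164]
a=μᵀu=1.589575  b=𝟙ᵀu=13.525877  c=𝟙ᵀv=130.540543  D=ac−b²=24.554622
λ₁=(c·0.117−b)/D = (130.540543·0.117−13.525877)/24.554622 = 0.071162
λ₂=(a−b·0.117)/D = (1.589575−13.525877·0.117)/24.554622 = 0.000287
w* = 0.071162·u + 0.000287·v:
  w_0 = 0.071162·0.6201 + 0.000287·20.8188 = 0.0501  (Ford)
  w_1 = 0.071162·2.9510 + 0.000287·18.9930 = 0.2155  (Xerox)
  w_2 = 0.071162·3.6569 + 0.000287·34.2733 = 0.2701  (Nike)
  w_3 = 0.071162·3.6514 + 0.000287·26.6984 = 0.2675  (Qualcomm)
  w_4 = 0.071162·1.0126 + 0.000287·10.9347 = 0.0752  (Oracle)
  w_5 = 0.071162·0.3297 + 0.000287·7.4058 = 0.0256  (Tesla)
  w_6 = 0.071162·1.3042 + 0.000287·11.4164 = 0.0961  (Walmart)
Σw_i=1.0000  μᵀw=0.1170
σ²=wᵀΣw=λ₁·μ_p+λ₂ = 0.071162·0.117 + 0.000287 = 0.008613 ≈ 0.0086


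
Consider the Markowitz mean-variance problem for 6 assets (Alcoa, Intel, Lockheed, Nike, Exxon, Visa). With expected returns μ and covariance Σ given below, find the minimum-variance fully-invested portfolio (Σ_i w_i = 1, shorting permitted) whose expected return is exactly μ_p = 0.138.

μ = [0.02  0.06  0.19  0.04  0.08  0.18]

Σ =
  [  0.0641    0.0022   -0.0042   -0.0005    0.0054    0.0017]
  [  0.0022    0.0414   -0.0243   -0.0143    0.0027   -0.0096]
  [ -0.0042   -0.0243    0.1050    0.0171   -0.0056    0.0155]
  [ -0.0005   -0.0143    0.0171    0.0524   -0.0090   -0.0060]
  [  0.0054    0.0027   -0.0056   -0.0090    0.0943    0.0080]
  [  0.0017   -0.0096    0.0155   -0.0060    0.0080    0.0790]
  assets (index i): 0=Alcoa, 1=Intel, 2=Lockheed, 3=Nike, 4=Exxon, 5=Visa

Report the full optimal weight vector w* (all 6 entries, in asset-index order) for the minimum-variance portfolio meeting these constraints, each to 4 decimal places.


x=Σ⁻¹μ = [0.2070  3.6889  2.1279  1.4827  0.8005  2.3363]
y=Σ⁻¹𝟙 = [13.8341  45.1903  13.6718  30.8347  10.8810  16.4096]
a=μᵀx=1.173663  b=𝟙ᵀx=10.643336  c=𝟙ᵀy=130.821497  D=ac−b²=40.259742
λ₁=(c·0.138−b)/D = (130.821497·0.138−10.643336)/40.259742 = 0.184056
λ₂=(a−b·0.138)/D = (1.173663−10.643336·0.138)/40.259742 = -0.007330
w* = 0.184056·x + -0.007330·y:
  w_0 = 0.184056·0.2070 + -0.007330·13.8341 = -0.0633  (Alcoa)
  w_1 = 0.184056·3.6889 + -0.007330·45.1903 = 0.3477  (Intel)
  w_2 = 0.184056·2.1279 + -0.007330·13.6718 = 0.2914  (Lockheed)
  w_3 = 0.184056·1.4827 + -0.007330·30.8347 = 0.0469  (Nike)
  w_4 = 0.184056·0.8005 + -0.007330·10.8810 = 0.0676  (Exxon)
  w_5 = 0.184056·2.3363 + -0.007330·16.4096 = 0.3097  (Visa)
Σw_i=1.0000  μᵀw=0.1380
σ²=wᵀΣw=λ₁·μ_p+λ₂ = 0.184056·0.138 + -0.007330 = 0.018069 ≈ 0.0181

-0.0633  0.3477  0.2914  0.0469  0.0676  0.3097


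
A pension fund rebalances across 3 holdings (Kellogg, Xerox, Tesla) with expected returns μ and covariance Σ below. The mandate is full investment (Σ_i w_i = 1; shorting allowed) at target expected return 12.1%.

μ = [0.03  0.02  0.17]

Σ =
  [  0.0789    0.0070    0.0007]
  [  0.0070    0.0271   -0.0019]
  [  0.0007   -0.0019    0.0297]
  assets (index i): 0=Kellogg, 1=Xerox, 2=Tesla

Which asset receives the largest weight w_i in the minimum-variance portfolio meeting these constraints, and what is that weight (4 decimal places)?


p=Σ⁻¹μ = [0.2327  1.0837  5.7877]
q=Σ⁻¹𝟙 = [9.0676  37.0701  35.8278]
a=μᵀp=1.012572  b=𝟙ᵀp=7.104156  c=𝟙ᵀq=81.965470  D=ac−b²=32.526939
λ₁=(c·0.121−b)/D = (81.965470·0.121−7.104156)/32.526939 = 0.086503
λ₂=(a−b·0.121)/D = (1.012572−7.104156·0.121)/32.526939 = 0.004703
w* = 0.086503·p + 0.004703·q:
  w_0 = 0.086503·0.2327 + 0.004703·9.0676 = 0.0628  (Kellogg)
  w_1 = 0.086503·1.0837 + 0.004703·37.0701 = 0.2681  (Xerox)
  w_2 = 0.086503·5.7877 + 0.004703·35.8278 = 0.6691  (Tesla)
Σw_i=1.0000  μᵀw=0.1210
σ²=wᵀΣw=λ₁·μ_p+λ₂ = 0.086503·0.121 + 0.004703 = 0.015170 ≈ 0.0152

Tesla (0.6691)


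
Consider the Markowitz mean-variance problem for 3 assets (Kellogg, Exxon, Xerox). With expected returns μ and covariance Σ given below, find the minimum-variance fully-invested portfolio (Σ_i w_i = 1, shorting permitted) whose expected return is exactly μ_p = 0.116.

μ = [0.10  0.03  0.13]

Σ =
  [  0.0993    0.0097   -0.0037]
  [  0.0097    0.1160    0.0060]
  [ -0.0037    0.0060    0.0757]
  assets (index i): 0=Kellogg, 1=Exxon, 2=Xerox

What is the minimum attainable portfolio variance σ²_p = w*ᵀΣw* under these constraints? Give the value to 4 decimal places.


0.0398

g=Σ⁻¹μ = [1.0651  0.0784  1.7632]
h=Σ⁻¹𝟙 = [9.8645  7.1168  13.1281]
a=μᵀg=0.338070  b=𝟙ᵀg=2.906604  c=𝟙ᵀh=30.109349  D=ac−b²=1.730716
λ₁=(c·0.116−b)/D = (30.109349·0.116−2.906604)/1.730716 = 0.338635
λ₂=(a−b·0.116)/D = (0.338070−2.906604·0.116)/1.730716 = 0.000522
w* = 0.338635·g + 0.000522·h:
  w_0 = 0.338635·1.0651 + 0.000522·9.8645 = 0.3658  (Kellogg)
  w_1 = 0.338635·0.0784 + 0.000522·7.1168 = 0.0303  (Exxon)
  w_2 = 0.338635·1.7632 + 0.000522·13.1281 = 0.6039  (Xerox)
Σw_i=1.0000  μᵀw=0.1160
σ²=wᵀΣw=λ₁·μ_p+λ₂ = 0.338635·0.116 + 0.000522 = 0.039804 ≈ 0.0398


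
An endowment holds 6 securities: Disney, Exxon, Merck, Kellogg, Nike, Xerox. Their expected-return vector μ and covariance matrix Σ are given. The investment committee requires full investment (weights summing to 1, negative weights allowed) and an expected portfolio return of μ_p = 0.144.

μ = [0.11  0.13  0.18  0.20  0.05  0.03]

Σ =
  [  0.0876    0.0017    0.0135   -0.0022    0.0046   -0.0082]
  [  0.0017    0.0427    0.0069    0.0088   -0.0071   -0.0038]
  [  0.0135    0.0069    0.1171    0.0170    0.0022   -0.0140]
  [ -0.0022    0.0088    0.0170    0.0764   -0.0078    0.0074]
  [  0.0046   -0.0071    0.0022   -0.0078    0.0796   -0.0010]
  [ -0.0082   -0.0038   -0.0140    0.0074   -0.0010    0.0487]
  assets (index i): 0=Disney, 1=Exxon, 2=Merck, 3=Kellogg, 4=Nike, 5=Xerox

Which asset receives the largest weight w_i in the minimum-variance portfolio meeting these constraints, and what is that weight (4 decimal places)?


Exxon (0.3075)

g=Σ⁻¹μ = [1.1393  2.6490  1.0452  2.1158  0.9898  1.0138]
h=Σ⁻¹𝟙 = [11.6101  24.9044  7.3615  7.9654  15.0125  25.6462]
a=μᵀg=1.160881  b=𝟙ᵀg=8.952838  c=𝟙ᵀh=92.500077  D=ac−b²=27.228304
λ₁=(c·0.144−b)/D = (92.500077·0.144−8.952838)/27.228304 = 0.160391
λ₂=(a−b·0.144)/D = (1.160881−8.952838·0.144)/27.228304 = -0.004713
w* = 0.160391·g + -0.004713·h:
  w_0 = 0.160391·1.1393 + -0.004713·11.6101 = 0.1280  (Disney)
  w_1 = 0.160391·2.6490 + -0.004713·24.9044 = 0.3075  (Exxon)
  w_2 = 0.160391·1.0452 + -0.004713·7.3615 = 0.1329  (Merck)
  w_3 = 0.160391·2.1158 + -0.004713·7.9654 = 0.3018  (Kellogg)
  w_4 = 0.160391·0.9898 + -0.004713·15.0125 = 0.0880  (Nike)
  w_5 = 0.160391·1.0138 + -0.004713·25.6462 = 0.0417  (Xerox)
Σw_i=1.0000  μᵀw=0.1440
σ²=wᵀΣw=λ₁·μ_p+λ₂ = 0.160391·0.144 + -0.004713 = 0.018383 ≈ 0.0184


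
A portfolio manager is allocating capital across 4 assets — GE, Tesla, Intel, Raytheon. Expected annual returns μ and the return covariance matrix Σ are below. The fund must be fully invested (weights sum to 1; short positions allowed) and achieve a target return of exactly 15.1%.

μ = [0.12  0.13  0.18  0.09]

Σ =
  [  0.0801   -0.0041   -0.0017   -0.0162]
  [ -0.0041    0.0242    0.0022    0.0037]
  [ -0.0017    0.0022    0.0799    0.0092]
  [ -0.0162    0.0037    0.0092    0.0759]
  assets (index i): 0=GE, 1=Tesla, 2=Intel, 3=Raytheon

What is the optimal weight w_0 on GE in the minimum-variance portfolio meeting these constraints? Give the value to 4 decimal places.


0.1384

p=Σ⁻¹μ = [2.0411  5.3636  2.0202  1.1151]
q=Σ⁻¹𝟙 = [17.5806  41.2838  10.1776  13.6814]
a=μᵀp=1.406178  b=𝟙ᵀp=10.539870  c=𝟙ᵀq=82.723475  D=ac−b²=5.235032
λ₁=(c·0.151−b)/D = (82.723475·0.151−10.539870)/5.235032 = 0.372753
λ₂=(a−b·0.151)/D = (1.406178−10.539870·0.151)/5.235032 = -0.035404
w* = 0.372753·p + -0.035404·q:
  w_0 = 0.372753·2.0411 + -0.035404·17.5806 = 0.1384  (GE)
  w_1 = 0.372753·5.3636 + -0.035404·41.2838 = 0.5377  (Tesla)
  w_2 = 0.372753·2.0202 + -0.035404·10.1776 = 0.3927  (Intel)
  w_3 = 0.372753·1.1151 + -0.035404·13.6814 = -0.0687  (Raytheon)
Σw_i=1.0000  μᵀw=0.1510
σ²=wᵀΣw=λ₁·μ_p+λ₂ = 0.372753·0.151 + -0.035404 = 0.020881 ≈ 0.0209


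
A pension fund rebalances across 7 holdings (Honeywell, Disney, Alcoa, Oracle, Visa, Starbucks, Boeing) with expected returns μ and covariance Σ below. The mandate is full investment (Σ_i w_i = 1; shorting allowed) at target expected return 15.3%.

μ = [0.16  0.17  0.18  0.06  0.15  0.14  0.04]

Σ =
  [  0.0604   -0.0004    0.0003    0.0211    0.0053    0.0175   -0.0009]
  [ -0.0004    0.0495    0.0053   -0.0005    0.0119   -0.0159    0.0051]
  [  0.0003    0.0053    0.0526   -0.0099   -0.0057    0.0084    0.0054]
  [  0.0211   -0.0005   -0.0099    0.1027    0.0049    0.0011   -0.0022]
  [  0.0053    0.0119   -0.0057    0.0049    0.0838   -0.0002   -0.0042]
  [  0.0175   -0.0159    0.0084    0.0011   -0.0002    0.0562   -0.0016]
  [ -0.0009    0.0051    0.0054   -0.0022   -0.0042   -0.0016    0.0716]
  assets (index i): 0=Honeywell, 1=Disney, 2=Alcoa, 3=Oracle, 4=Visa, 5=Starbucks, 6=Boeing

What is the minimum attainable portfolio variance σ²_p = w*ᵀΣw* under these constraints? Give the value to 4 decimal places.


p=Σ⁻¹μ = [1.6362  3.6258  2.8401  0.4526  1.3574  2.5862  0.2581]
q=Σ⁻¹𝟙 = [6.9736  21.4096  15.2060  9.4771  9.6141  19.6161  12.6758]
a=μᵀp=1.992582  b=𝟙ᵀp=12.756530  c=𝟙ᵀq=94.972426  D=ac−b²=26.511249
λ₁=(c·0.153−b)/D = (94.972426·0.153−12.756530)/26.511249 = 0.066924
λ₂=(a−b·0.153)/D = (1.992582−12.756530·0.153)/26.511249 = 0.001540
w* = 0.066924·p + 0.001540·q:
  w_0 = 0.066924·1.6362 + 0.001540·6.9736 = 0.1202  (Honeywell)
  w_1 = 0.066924·3.6258 + 0.001540·21.4096 = 0.2756  (Disney)
  w_2 = 0.066924·2.8401 + 0.001540·15.2060 = 0.2135  (Alcoa)
  w_3 = 0.066924·0.4526 + 0.001540·9.4771 = 0.0449  (Oracle)
  w_4 = 0.066924·1.3574 + 0.001540·9.6141 = 0.1057  (Visa)
  w_5 = 0.066924·2.5862 + 0.001540·19.6161 = 0.2033  (Starbucks)
  w_6 = 0.066924·0.2581 + 0.001540·12.6758 = 0.0368  (Boeing)
Σw_i=1.0000  μᵀw=0.1530
σ²=wᵀΣw=λ₁·μ_p+λ₂ = 0.066924·0.153 + 0.001540 = 0.011780 ≈ 0.0118

0.0118


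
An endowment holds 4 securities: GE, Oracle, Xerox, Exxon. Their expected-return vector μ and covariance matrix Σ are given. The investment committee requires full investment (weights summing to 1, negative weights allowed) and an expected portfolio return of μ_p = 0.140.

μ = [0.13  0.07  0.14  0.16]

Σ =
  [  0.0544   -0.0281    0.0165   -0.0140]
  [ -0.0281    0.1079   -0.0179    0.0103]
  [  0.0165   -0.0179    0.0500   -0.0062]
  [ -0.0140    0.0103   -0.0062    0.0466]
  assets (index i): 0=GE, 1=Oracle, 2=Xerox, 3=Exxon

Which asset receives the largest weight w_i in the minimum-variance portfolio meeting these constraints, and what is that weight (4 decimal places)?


Exxon (0.4175)

p=Σ⁻¹μ = [3.5377  1.5980  2.7640  4.5108]
q=Σ⁻¹𝟙 = [28.6079  17.3327  20.3519  28.9306]
a=μᵀp=1.680448  b=𝟙ᵀp=12.410476  c=𝟙ᵀq=95.223072  D=ac−b²=5.997500
λ₁=(c·0.140−b)/D = (95.223072·0.140−12.410476)/5.997500 = 0.153523
λ₂=(a−b·0.140)/D = (1.680448−12.410476·0.140)/5.997500 = -0.009507
w* = 0.153523·p + -0.009507·q:
  w_0 = 0.153523·3.5377 + -0.009507·28.6079 = 0.2711  (GE)
  w_1 = 0.153523·1.5980 + -0.009507·17.3327 = 0.0805  (Oracle)
  w_2 = 0.153523·2.7640 + -0.009507·20.3519 = 0.2308  (Xerox)
  w_3 = 0.153523·4.5108 + -0.009507·28.9306 = 0.4175  (Exxon)
Σw_i=1.0000  μᵀw=0.1400
σ²=wᵀΣw=λ₁·μ_p+λ₂ = 0.153523·0.140 + -0.009507 = 0.011986 ≈ 0.0120


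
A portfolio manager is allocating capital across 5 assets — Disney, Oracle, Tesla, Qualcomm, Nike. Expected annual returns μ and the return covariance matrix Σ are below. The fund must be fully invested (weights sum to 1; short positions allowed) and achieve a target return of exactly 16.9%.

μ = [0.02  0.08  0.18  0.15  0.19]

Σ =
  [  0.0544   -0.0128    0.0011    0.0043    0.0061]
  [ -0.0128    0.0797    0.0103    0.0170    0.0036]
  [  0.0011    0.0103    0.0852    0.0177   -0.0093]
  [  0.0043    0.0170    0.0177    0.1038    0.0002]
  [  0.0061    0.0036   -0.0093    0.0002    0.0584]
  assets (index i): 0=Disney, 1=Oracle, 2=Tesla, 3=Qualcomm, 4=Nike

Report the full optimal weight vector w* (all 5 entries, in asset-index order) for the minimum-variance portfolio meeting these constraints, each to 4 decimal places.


0.0318  0.0666  0.2975  0.1326  0.4716

p=Σ⁻¹μ = [-0.0853  0.3214  2.2592  1.0038  3.5989]
q=Σ⁻¹𝟙 = [18.8916  12.4120  10.7168  4.9601  16.0745]
a=μᵀp=1.265020  b=𝟙ᵀp=7.098001  c=𝟙ᵀq=63.055091  D=ac−b²=29.384312
λ₁=(c·0.169−b)/D = (63.055091·0.169−7.098001)/29.384312 = 0.121096
λ₂=(a−b·0.169)/D = (1.265020−7.098001·0.169)/29.384312 = 0.002228
w* = 0.121096·p + 0.002228·q:
  w_0 = 0.121096·-0.0853 + 0.002228·18.8916 = 0.0318  (Disney)
  w_1 = 0.121096·0.3214 + 0.002228·12.4120 = 0.0666  (Oracle)
  w_2 = 0.121096·2.2592 + 0.002228·10.7168 = 0.2975  (Tesla)
  w_3 = 0.121096·1.0038 + 0.002228·4.9601 = 0.1326  (Qualcomm)
  w_4 = 0.121096·3.5989 + 0.002228·16.0745 = 0.4716  (Nike)
Σw_i=1.0000  μᵀw=0.1690
σ²=wᵀΣw=λ₁·μ_p+λ₂ = 0.121096·0.169 + 0.002228 = 0.022693 ≈ 0.0227


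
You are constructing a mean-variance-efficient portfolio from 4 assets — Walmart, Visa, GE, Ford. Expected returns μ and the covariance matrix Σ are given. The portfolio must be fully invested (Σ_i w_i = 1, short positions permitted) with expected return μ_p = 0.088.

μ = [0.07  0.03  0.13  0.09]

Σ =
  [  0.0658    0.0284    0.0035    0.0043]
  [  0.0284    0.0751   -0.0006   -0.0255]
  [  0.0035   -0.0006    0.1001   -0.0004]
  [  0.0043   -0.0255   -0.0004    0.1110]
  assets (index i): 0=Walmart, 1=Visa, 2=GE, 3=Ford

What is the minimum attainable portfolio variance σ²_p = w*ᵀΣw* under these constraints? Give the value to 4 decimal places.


x=Σ⁻¹μ = [0.7550  0.4242  1.2784  0.8836]
y=Σ⁻¹𝟙 = [7.5577  14.6508  9.8620  12.1175]
a=μᵀx=0.311291  b=𝟙ᵀx=3.341195  c=𝟙ᵀy=44.187972  D=ac−b²=2.591717
λ₁=(c·0.088−b)/D = (44.187972·0.088−3.341195)/2.591717 = 0.211191
λ₂=(a−b·0.088)/D = (0.311291−3.341195·0.088)/2.591717 = 0.006662
w* = 0.211191·x + 0.006662·y:
  w_0 = 0.211191·0.7550 + 0.006662·7.5577 = 0.2098  (Walmart)
  w_1 = 0.211191·0.4242 + 0.006662·14.6508 = 0.1872  (Visa)
  w_2 = 0.211191·1.2784 + 0.006662·9.8620 = 0.3357  (GE)
  w_3 = 0.211191·0.8836 + 0.006662·12.1175 = 0.2673  (Ford)
Σw_i=1.0000  μᵀw=0.0880
σ²=wᵀΣw=λ₁·μ_p+λ₂ = 0.211191·0.088 + 0.006662 = 0.025247 ≈ 0.0252

0.0252


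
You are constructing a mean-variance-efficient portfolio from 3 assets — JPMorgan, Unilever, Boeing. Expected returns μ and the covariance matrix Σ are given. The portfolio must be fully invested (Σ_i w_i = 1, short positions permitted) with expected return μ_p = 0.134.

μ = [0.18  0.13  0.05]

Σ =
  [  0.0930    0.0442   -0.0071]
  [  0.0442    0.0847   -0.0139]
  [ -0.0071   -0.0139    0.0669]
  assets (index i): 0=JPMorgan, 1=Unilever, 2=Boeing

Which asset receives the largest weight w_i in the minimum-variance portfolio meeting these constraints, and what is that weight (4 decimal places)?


x=Σ⁻¹μ = [1.6014  0.8797  1.1001]
y=Σ⁻¹𝟙 = [6.7977  11.2128  17.9988]
a=μᵀx=0.457615  b=𝟙ᵀx=3.581192  c=𝟙ᵀy=36.009340  D=ac−b²=3.653465
λ₁=(c·0.134−b)/D = (36.009340·0.134−3.581192)/3.653465 = 0.340515
λ₂=(a−b·0.134)/D = (0.457615−3.581192·0.134)/3.653465 = -0.006094
w* = 0.340515·x + -0.006094·y:
  w_0 = 0.340515·1.6014 + -0.006094·6.7977 = 0.5039  (JPMorgan)
  w_1 = 0.340515·0.8797 + -0.006094·11.2128 = 0.2312  (Unilever)
  w_2 = 0.340515·1.1001 + -0.006094·17.9988 = 0.2649  (Boeing)
Σw_i=1.0000  μᵀw=0.1340
σ²=wᵀΣw=λ₁·μ_p+λ₂ = 0.340515·0.134 + -0.006094 = 0.039535 ≈ 0.0395

JPMorgan (0.5039)


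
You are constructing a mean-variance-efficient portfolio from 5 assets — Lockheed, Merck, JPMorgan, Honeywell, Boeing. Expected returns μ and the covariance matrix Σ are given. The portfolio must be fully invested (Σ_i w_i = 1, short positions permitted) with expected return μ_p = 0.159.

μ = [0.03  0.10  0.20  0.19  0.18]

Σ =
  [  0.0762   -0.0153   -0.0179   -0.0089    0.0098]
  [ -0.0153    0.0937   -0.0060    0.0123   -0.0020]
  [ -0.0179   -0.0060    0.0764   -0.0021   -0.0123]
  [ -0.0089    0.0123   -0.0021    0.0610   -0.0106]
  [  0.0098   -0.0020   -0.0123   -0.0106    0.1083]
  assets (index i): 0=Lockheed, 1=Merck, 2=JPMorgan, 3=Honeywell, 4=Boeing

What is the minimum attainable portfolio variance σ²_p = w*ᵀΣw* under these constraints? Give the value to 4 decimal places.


u=Σ⁻¹μ = [1.5821  1.1239  3.5469  3.6405  2.2988]
v=Σ⁻¹𝟙 = [21.6429  13.2625  21.6596  19.6917  11.9074]
a=μᵀu=1.974718  b=𝟙ᵀu=12.192231  c=𝟙ᵀv=88.164216  D=ac−b²=25.448926
λ₁=(c·0.159−b)/D = (88.164216·0.159−12.192231)/25.448926 = 0.071747
λ₂=(a−b·0.159)/D = (1.974718−12.192231·0.159)/25.448926 = 0.001421
w* = 0.071747·u + 0.001421·v:
  w_0 = 0.071747·1.5821 + 0.001421·21.6429 = 0.1443  (Lockheed)
  w_1 = 0.071747·1.1239 + 0.001421·13.2625 = 0.0995  (Merck)
  w_2 = 0.071747·3.5469 + 0.001421·21.6596 = 0.2852  (JPMorgan)
  w_3 = 0.071747·3.6405 + 0.001421·19.6917 = 0.2892  (Honeywell)
  w_4 = 0.071747·2.2988 + 0.001421·11.9074 = 0.1818  (Boeing)
Σw_i=1.0000  μᵀw=0.1590
σ²=wᵀΣw=λ₁·μ_p+λ₂ = 0.071747·0.159 + 0.001421 = 0.012828 ≈ 0.0128

0.0128


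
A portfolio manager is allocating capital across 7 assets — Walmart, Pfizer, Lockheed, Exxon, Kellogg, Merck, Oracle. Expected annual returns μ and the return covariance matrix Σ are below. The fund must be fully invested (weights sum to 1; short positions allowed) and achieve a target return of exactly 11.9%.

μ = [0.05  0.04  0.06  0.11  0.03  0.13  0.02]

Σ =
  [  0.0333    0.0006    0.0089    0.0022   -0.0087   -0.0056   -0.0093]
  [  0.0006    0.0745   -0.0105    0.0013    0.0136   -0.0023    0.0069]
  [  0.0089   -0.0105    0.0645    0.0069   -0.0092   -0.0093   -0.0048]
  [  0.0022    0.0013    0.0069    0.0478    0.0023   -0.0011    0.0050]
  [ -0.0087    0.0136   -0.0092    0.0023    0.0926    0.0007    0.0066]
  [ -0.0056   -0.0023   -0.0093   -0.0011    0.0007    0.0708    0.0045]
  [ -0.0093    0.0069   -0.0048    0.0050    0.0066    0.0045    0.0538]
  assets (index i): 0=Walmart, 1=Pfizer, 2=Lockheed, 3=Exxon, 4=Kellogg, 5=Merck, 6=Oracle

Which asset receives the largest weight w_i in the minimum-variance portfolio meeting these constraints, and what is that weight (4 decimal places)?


u=Σ⁻¹μ = [1.6262  0.5931  0.9617  2.0756  0.4003  2.1232  0.2430]
v=Σ⁻¹𝟙 = [36.4117  11.6838  16.7841  14.1923  12.2173  18.3837  20.5251]
a=μᵀu=0.683939  b=𝟙ᵀu=8.023042  c=𝟙ᵀv=130.198065  D=ac−b²=24.678353
λ₁=(c·0.119−b)/D = (130.198065·0.119−8.023042)/24.678353 = 0.302716
λ₂=(a−b·0.119)/D = (0.683939−8.023042·0.119)/24.678353 = -0.010973
w* = 0.302716·u + -0.010973·v:
  w_0 = 0.302716·1.6262 + -0.010973·36.4117 = 0.0927  (Walmart)
  w_1 = 0.302716·0.5931 + -0.010973·11.6838 = 0.0513  (Pfizer)
  w_2 = 0.302716·0.9617 + -0.010973·16.7841 = 0.1069  (Lockheed)
  w_3 = 0.302716·2.0756 + -0.010973·14.1923 = 0.4726  (Exxon)
  w_4 = 0.302716·0.4003 + -0.010973·12.2173 = -0.0129  (Kellogg)
  w_5 = 0.302716·2.1232 + -0.010973·18.3837 = 0.4410  (Merck)
  w_6 = 0.302716·0.2430 + -0.010973·20.5251 = -0.1517  (Oracle)
Σw_i=1.0000  μᵀw=0.1190
σ²=wᵀΣw=λ₁·μ_p+λ₂ = 0.302716·0.119 + -0.010973 = 0.025050 ≈ 0.0250

Exxon (0.4726)


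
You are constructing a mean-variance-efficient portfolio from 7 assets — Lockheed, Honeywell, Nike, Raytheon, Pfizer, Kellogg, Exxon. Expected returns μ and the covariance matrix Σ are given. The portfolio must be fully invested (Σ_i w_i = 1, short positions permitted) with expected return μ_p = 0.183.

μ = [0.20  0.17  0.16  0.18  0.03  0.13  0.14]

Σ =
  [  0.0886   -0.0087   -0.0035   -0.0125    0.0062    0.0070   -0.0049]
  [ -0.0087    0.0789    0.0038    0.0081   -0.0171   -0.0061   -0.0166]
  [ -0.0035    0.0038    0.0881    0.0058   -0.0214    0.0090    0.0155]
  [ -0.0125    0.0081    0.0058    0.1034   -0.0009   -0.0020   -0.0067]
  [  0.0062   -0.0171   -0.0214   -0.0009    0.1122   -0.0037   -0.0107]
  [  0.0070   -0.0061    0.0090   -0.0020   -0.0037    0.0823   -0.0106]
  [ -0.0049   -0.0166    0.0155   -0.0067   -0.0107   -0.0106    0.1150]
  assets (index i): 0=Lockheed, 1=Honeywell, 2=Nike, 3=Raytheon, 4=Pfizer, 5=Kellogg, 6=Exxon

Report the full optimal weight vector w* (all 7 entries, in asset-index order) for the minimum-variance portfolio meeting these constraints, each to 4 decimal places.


g=Σ⁻¹μ = [2.7706  2.9779  1.4142  1.9331  1.0974  1.7577  1.9514]
h=Σ⁻¹𝟙 = [13.7425  19.9366  10.0653  10.5241  15.0069  14.1068  14.1121]
a=μᵀg=2.169208  b=𝟙ᵀg=13.902281  c=𝟙ᵀh=97.494236  D=ac−b²=18.211880
λ₁=(c·0.183−b)/D = (97.494236·0.183−13.902281)/18.211880 = 0.216296
λ₂=(a−b·0.183)/D = (2.169208−13.902281·0.183)/18.211880 = -0.020586
w* = 0.216296·g + -0.020586·h:
  w_0 = 0.216296·2.7706 + -0.020586·13.7425 = 0.3164  (Lockheed)
  w_1 = 0.216296·2.9779 + -0.020586·19.9366 = 0.2337  (Honeywell)
  w_2 = 0.216296·1.4142 + -0.020586·10.0653 = 0.0987  (Nike)
  w_3 = 0.216296·1.9331 + -0.020586·10.5241 = 0.2015  (Raytheon)
  w_4 = 0.216296·1.0974 + -0.020586·15.0069 = -0.0716  (Pfizer)
  w_5 = 0.216296·1.7577 + -0.020586·14.1068 = 0.0898  (Kellogg)
  w_6 = 0.216296·1.9514 + -0.020586·14.1121 = 0.1316  (Exxon)
Σw_i=1.0000  μᵀw=0.1830
σ²=wᵀΣw=λ₁·μ_p+λ₂ = 0.216296·0.183 + -0.020586 = 0.018996 ≈ 0.0190

0.3164  0.2337  0.0987  0.2015  -0.0716  0.0898  0.1316


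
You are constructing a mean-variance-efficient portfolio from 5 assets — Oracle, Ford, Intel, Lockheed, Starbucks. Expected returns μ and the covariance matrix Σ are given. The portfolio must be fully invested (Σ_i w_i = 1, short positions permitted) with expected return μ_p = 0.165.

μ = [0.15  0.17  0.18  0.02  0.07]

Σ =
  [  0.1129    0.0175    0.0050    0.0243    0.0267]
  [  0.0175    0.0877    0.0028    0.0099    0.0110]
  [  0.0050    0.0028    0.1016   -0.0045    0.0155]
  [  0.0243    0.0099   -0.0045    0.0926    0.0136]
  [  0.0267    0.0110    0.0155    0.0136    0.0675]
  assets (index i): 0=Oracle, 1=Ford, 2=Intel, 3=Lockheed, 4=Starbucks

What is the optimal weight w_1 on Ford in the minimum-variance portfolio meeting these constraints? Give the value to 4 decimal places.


0.3734

x=Σ⁻¹μ = [1.0239  1.6978  1.6671  -0.1537  0.0035]
y=Σ⁻¹𝟙 = [3.4027  8.4650  8.5083  8.1678  8.4900]
a=μᵀx=0.739462  b=𝟙ᵀx=4.238600  c=𝟙ᵀy=37.033721  D=ac−b²=9.419300
λ₁=(c·0.165−b)/D = (37.033721·0.165−4.238600)/9.419300 = 0.198737
λ₂=(a−b·0.165)/D = (0.739462−4.238600·0.165)/9.419300 = 0.004256
w* = 0.198737·x + 0.004256·y:
  w_0 = 0.198737·1.0239 + 0.004256·3.4027 = 0.2180  (Oracle)
  w_1 = 0.198737·1.6978 + 0.004256·8.4650 = 0.3734  (Ford)
  w_2 = 0.198737·1.6671 + 0.004256·8.5083 = 0.3675  (Intel)
  w_3 = 0.198737·-0.1537 + 0.004256·8.1678 = 0.0042  (Lockheed)
  w_4 = 0.198737·0.0035 + 0.004256·8.4900 = 0.0368  (Starbucks)
Σw_i=1.0000  μᵀw=0.1650
σ²=wᵀΣw=λ₁·μ_p+λ₂ = 0.198737·0.165 + 0.004256 = 0.037048 ≈ 0.0370


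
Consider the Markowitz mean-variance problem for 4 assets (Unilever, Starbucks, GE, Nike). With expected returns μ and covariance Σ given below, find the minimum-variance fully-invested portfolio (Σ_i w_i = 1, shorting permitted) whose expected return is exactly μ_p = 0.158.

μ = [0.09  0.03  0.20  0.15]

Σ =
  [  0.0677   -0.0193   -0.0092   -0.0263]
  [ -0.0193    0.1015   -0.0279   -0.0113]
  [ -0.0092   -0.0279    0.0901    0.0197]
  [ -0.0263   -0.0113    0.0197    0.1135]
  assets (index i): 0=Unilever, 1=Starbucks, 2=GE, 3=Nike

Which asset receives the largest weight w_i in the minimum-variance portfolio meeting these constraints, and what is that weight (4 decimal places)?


GE (0.5158)

u=Σ⁻¹μ = [2.8556  1.7659  2.6881  1.6925]
v=Σ⁻¹𝟙 = [29.0997  21.8657  17.6335  14.6698]
a=μᵀu=1.101479  b=𝟙ᵀu=9.002114  c=𝟙ᵀv=83.268723  D=ac−b²=10.680697
λ₁=(c·0.158−b)/D = (83.268723·0.158−9.002114)/10.680697 = 0.388958
λ₂=(a−b·0.158)/D = (1.101479−9.002114·0.158)/10.680697 = -0.030041
w* = 0.388958·u + -0.030041·v:
  w_0 = 0.388958·2.8556 + -0.030041·29.0997 = 0.2365  (Unilever)
  w_1 = 0.388958·1.7659 + -0.030041·21.8657 = 0.0300  (Starbucks)
  w_2 = 0.388958·2.6881 + -0.030041·17.6335 = 0.5158  (GE)
  w_3 = 0.388958·1.6925 + -0.030041·14.6698 = 0.2176  (Nike)
Σw_i=1.0000  μᵀw=0.1580
σ²=wᵀΣw=λ₁·μ_p+λ₂ = 0.388958·0.158 + -0.030041 = 0.031415 ≈ 0.0314


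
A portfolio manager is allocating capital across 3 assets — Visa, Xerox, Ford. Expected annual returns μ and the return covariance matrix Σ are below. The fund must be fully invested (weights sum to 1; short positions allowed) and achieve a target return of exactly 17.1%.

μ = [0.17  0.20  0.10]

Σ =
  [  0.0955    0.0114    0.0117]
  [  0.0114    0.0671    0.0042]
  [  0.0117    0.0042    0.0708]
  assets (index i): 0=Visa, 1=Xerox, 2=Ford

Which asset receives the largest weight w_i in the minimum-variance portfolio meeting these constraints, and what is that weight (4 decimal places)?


Xerox (0.5265)

u=Σ⁻¹μ = [1.3325  2.6896  1.0327]
v=Σ⁻¹𝟙 = [7.4478  12.8785  12.1295]
a=μᵀu=0.867716  b=𝟙ᵀu=5.054796  c=𝟙ᵀv=32.455917  D=ac−b²=2.611566
λ₁=(c·0.171−b)/D = (32.455917·0.171−5.054796)/2.611566 = 0.189605
λ₂=(a−b·0.171)/D = (0.867716−5.054796·0.171)/2.611566 = 0.001281
w* = 0.189605·u + 0.001281·v:
  w_0 = 0.189605·1.3325 + 0.001281·7.4478 = 0.2622  (Visa)
  w_1 = 0.189605·2.6896 + 0.001281·12.8785 = 0.5265  (Xerox)
  w_2 = 0.189605·1.0327 + 0.001281·12.1295 = 0.2113  (Ford)
Σw_i=1.0000  μᵀw=0.1710
σ²=wᵀΣw=λ₁·μ_p+λ₂ = 0.189605·0.171 + 0.001281 = 0.033704 ≈ 0.0337


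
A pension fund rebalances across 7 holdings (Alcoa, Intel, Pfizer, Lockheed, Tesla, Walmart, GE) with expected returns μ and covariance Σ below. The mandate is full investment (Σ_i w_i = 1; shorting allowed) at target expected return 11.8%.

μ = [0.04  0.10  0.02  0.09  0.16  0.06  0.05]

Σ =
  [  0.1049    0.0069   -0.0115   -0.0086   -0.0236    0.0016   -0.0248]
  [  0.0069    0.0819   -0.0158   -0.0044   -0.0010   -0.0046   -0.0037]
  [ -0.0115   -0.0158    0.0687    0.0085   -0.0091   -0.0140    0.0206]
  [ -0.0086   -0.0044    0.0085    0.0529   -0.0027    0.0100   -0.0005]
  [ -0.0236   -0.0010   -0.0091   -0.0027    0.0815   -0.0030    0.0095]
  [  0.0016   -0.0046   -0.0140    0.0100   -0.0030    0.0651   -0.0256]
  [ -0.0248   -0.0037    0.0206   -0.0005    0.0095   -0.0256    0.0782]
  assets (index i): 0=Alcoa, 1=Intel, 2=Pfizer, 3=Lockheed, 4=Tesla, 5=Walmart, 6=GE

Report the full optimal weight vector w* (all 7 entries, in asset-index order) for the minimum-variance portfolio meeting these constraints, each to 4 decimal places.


u=Σ⁻¹μ = [1.3105  1.5495  0.9543  1.7475  2.4554  1.4701  1.0710]
v=Σ⁻¹𝟙 = [21.2533  18.3549  22.2716  16.3018  20.2195  27.7085  21.2481]
a=μᵀu=0.918346  b=𝟙ᵀu=10.558245  c=𝟙ᵀv=147.357658  D=ac−b²=23.848771
λ₁=(c·0.118−b)/D = (147.357658·0.118−10.558245)/23.848771 = 0.286386
λ₂=(a−b·0.118)/D = (0.918346−10.558245·0.118)/23.848771 = -0.013733
w* = 0.286386·u + -0.013733·v:
  w_0 = 0.286386·1.3105 + -0.013733·21.2533 = 0.0834  (Alcoa)
  w_1 = 0.286386·1.5495 + -0.013733·18.3549 = 0.1917  (Intel)
  w_2 = 0.286386·0.9543 + -0.013733·22.2716 = -0.0326  (Pfizer)
  w_3 = 0.286386·1.7475 + -0.013733·16.3018 = 0.2766  (Lockheed)
  w_4 = 0.286386·2.4554 + -0.013733·20.2195 = 0.4255  (Tesla)
  w_5 = 0.286386·1.4701 + -0.013733·27.7085 = 0.0405  (Walmart)
  w_6 = 0.286386·1.0710 + -0.013733·21.2481 = 0.0149  (GE)
Σw_i=1.0000  μᵀw=0.1180
σ²=wᵀΣw=λ₁·μ_p+λ₂ = 0.286386·0.118 + -0.013733 = 0.020060 ≈ 0.0201

0.0834  0.1917  -0.0326  0.2766  0.4255  0.0405  0.0149


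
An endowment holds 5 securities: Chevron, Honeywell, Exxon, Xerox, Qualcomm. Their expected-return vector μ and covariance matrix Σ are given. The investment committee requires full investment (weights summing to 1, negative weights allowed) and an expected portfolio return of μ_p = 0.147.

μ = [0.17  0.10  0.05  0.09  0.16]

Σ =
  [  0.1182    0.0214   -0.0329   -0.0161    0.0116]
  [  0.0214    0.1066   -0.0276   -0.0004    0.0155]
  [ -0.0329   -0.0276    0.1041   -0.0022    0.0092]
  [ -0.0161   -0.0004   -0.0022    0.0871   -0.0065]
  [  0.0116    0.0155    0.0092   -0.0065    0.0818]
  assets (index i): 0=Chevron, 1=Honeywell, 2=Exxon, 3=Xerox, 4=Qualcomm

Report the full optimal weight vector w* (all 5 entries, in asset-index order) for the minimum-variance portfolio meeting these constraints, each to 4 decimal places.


p=Σ⁻¹μ = [1.6641  0.6550  1.0705  1.4899  1.5939]
q=Σ⁻¹𝟙 = [12.2715  9.8726  15.7055  14.7901  8.0229]
a=μᵀp=0.791043  b=𝟙ᵀp=6.473469  c=𝟙ᵀq=60.662693  D=ac−b²=6.081011
λ₁=(c·0.147−b)/D = (60.662693·0.147−6.473469)/6.081011 = 0.401898
λ₂=(a−b·0.147)/D = (0.791043−6.473469·0.147)/6.081011 = -0.026403
w* = 0.401898·p + -0.026403·q:
  w_0 = 0.401898·1.6641 + -0.026403·12.2715 = 0.3448  (Chevron)
  w_1 = 0.401898·0.6550 + -0.026403·9.8726 = 0.0026  (Honeywell)
  w_2 = 0.401898·1.0705 + -0.026403·15.7055 = 0.0156  (Exxon)
  w_3 = 0.401898·1.4899 + -0.026403·14.7901 = 0.2083  (Xerox)
  w_4 = 0.401898·1.5939 + -0.026403·8.0229 = 0.4287  (Qualcomm)
Σw_i=1.0000  μᵀw=0.1470
σ²=wᵀΣw=λ₁·μ_p+λ₂ = 0.401898·0.147 + -0.026403 = 0.032676 ≈ 0.0327

0.3448  0.0026  0.0156  0.2083  0.4287


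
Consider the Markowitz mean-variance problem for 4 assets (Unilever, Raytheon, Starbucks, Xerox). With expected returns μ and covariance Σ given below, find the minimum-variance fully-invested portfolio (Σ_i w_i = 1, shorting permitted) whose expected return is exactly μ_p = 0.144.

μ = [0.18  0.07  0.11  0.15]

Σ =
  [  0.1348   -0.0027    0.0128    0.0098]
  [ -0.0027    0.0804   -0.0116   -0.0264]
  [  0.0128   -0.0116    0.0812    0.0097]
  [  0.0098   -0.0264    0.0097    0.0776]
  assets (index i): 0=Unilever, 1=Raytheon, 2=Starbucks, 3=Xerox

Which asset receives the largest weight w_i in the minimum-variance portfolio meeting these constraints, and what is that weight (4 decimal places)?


Xerox (0.4334)

u=Σ⁻¹μ = [1.0957  1.8211  1.1712  2.2677]
v=Σ⁻¹𝟙 = [5.3844  20.1414  12.2500  17.5276]
a=μᵀu=0.793696  b=𝟙ᵀu=6.355720  c=𝟙ᵀv=55.303338  D=ac−b²=3.498883
λ₁=(c·0.144−b)/D = (55.303338·0.144−6.355720)/3.498883 = 0.459564
λ₂=(a−b·0.144)/D = (0.793696−6.355720·0.144)/3.498883 = -0.034733
w* = 0.459564·u + -0.034733·v:
  w_0 = 0.459564·1.0957 + -0.034733·5.3844 = 0.3165  (Unilever)
  w_1 = 0.459564·1.8211 + -0.034733·20.1414 = 0.1373  (Raytheon)
  w_2 = 0.459564·1.1712 + -0.034733·12.2500 = 0.1128  (Starbucks)
  w_3 = 0.459564·2.2677 + -0.034733·17.5276 = 0.4334  (Xerox)
Σw_i=1.0000  μᵀw=0.1440
σ²=wᵀΣw=λ₁·μ_p+λ₂ = 0.459564·0.144 + -0.034733 = 0.031444 ≈ 0.0314


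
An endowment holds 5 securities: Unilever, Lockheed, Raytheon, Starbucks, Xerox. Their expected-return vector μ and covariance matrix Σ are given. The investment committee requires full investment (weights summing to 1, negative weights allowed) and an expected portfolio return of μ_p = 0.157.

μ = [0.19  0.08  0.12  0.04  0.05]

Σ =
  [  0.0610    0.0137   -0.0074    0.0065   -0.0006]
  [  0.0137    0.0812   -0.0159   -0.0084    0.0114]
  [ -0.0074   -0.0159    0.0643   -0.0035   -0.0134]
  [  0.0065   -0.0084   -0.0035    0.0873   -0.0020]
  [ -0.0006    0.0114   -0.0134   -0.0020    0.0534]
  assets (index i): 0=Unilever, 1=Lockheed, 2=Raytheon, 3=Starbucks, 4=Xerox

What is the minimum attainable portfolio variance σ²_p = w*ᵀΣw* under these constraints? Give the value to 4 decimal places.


p=Σ⁻¹μ = [3.2363  0.8169  2.7800  0.4419  1.5124]
q=Σ⁻¹𝟙 = [15.4865  12.9107  26.0713  13.1202  23.1780]
a=μᵀp=1.107146  b=𝟙ᵀp=8.787560  c=𝟙ᵀq=90.766753  D=ac−b²=23.270857
λ₁=(c·0.157−b)/D = (90.766753·0.157−8.787560)/23.270857 = 0.234749
λ₂=(a−b·0.157)/D = (1.107146−8.787560·0.157)/23.270857 = -0.011710
w* = 0.234749·p + -0.011710·q:
  w_0 = 0.234749·3.2363 + -0.011710·15.4865 = 0.5784  (Unilever)
  w_1 = 0.234749·0.8169 + -0.011710·12.9107 = 0.0406  (Lockheed)
  w_2 = 0.234749·2.7800 + -0.011710·26.0713 = 0.3473  (Raytheon)
  w_3 = 0.234749·0.4419 + -0.011710·13.1202 = -0.0499  (Starbucks)
  w_4 = 0.234749·1.5124 + -0.011710·23.1780 = 0.0836  (Xerox)
Σw_i=1.0000  μᵀw=0.1570
σ²=wᵀΣw=λ₁·μ_p+λ₂ = 0.234749·0.157 + -0.011710 = 0.025146 ≈ 0.0251

0.0251


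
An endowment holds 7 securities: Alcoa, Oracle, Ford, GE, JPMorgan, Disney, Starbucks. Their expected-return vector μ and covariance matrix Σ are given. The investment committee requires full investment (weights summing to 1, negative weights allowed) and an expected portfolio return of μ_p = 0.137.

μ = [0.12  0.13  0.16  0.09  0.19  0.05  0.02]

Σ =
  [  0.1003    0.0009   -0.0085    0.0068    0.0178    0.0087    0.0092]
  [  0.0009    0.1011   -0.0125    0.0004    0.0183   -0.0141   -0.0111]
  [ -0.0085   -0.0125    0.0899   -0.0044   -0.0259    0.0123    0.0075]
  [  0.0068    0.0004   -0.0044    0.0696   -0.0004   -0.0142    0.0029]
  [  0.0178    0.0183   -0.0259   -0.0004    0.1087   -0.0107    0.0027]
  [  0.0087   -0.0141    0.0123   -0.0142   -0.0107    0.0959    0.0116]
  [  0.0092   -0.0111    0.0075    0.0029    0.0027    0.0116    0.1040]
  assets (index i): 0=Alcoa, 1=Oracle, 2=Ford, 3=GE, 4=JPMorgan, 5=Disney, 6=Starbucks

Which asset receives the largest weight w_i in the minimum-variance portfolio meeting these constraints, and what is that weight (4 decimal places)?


Ford (0.2796)

u=Σ⁻¹μ = [0.8748  1.3127  2.6278  1.5411  2.0946  0.7742  -0.1182]
v=Σ⁻¹𝟙 = [6.3223  12.2057  15.0512  16.9630  10.8193  12.5761  7.1168]
a=μᵀu=1.269106  b=𝟙ᵀu=9.107092  c=𝟙ᵀv=81.054414  D=ac−b²=19.927509
λ₁=(c·0.137−b)/D = (81.054414·0.137−9.107092)/19.927509 = 0.100231
λ₂=(a−b·0.137)/D = (1.269106−9.107092·0.137)/19.927509 = 0.001076
w* = 0.100231·u + 0.001076·v:
  w_0 = 0.100231·0.8748 + 0.001076·6.3223 = 0.0945  (Alcoa)
  w_1 = 0.100231·1.3127 + 0.001076·12.2057 = 0.1447  (Oracle)
  w_2 = 0.100231·2.6278 + 0.001076·15.0512 = 0.2796  (Ford)
  w_3 = 0.100231·1.5411 + 0.001076·16.9630 = 0.1727  (GE)
  w_4 = 0.100231·2.0946 + 0.001076·10.8193 = 0.2216  (JPMorgan)
  w_5 = 0.100231·0.7742 + 0.001076·12.5761 = 0.0911  (Disney)
  w_6 = 0.100231·-0.1182 + 0.001076·7.1168 = -0.0042  (Starbucks)
Σw_i=1.0000  μᵀw=0.1370
σ²=wᵀΣw=λ₁·μ_p+λ₂ = 0.100231·0.137 + 0.001076 = 0.014807 ≈ 0.0148


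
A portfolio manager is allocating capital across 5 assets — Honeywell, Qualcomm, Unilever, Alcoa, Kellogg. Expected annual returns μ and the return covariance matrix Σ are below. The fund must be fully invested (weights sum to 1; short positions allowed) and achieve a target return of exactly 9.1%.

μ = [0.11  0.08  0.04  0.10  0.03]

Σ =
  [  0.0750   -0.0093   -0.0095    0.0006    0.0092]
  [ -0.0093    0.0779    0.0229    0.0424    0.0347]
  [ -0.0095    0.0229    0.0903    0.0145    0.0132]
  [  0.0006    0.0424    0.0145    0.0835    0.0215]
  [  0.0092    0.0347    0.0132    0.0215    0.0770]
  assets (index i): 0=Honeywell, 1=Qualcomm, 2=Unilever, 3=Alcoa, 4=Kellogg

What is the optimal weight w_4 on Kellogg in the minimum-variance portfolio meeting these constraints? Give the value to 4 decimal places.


g=Σ⁻¹μ = [1.6793  0.9261  0.3321  0.7877  -0.5053]
h=Σ⁻¹𝟙 = [14.6416  6.4899  9.3122  5.6339  5.1435]
a=μᵀg=0.335705  b=𝟙ᵀg=3.219952  c=𝟙ᵀh=41.221090  D=ac−b²=3.470040
λ₁=(c·0.091−b)/D = (41.221090·0.091−3.219952)/3.470040 = 0.153072
λ₂=(a−b·0.091)/D = (0.335705−3.219952·0.091)/3.470040 = 0.012302
w* = 0.153072·g + 0.012302·h:
  w_0 = 0.153072·1.6793 + 0.012302·14.6416 = 0.4372  (Honeywell)
  w_1 = 0.153072·0.9261 + 0.012302·6.4899 = 0.2216  (Qualcomm)
  w_2 = 0.153072·0.3321 + 0.012302·9.3122 = 0.1654  (Unilever)
  w_3 = 0.153072·0.7877 + 0.012302·5.6339 = 0.1899  (Alcoa)
  w_4 = 0.153072·-0.5053 + 0.012302·5.1435 = -0.0141  (Kellogg)
Σw_i=1.0000  μᵀw=0.0910
σ²=wᵀΣw=λ₁·μ_p+λ₂ = 0.153072·0.091 + 0.012302 = 0.026232 ≈ 0.0262

-0.0141


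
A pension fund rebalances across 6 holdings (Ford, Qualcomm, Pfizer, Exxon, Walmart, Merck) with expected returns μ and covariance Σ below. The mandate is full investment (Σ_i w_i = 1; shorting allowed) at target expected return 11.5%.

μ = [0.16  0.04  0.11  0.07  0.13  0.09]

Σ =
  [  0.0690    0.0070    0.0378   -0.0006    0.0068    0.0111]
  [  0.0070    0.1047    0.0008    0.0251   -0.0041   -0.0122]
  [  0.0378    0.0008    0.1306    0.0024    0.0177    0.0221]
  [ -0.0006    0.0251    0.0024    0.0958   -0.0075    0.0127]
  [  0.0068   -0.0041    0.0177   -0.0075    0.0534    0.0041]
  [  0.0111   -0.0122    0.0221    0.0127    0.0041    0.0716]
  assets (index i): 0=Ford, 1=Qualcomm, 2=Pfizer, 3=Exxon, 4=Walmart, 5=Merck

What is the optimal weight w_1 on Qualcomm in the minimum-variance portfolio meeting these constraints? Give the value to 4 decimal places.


0.0965

x=Σ⁻¹μ = [2.0664  0.2436  -0.2158  0.7629  2.3090  0.7772]
y=Σ⁻¹𝟙 = [9.9118  9.0066  0.1623  8.0579  18.3560  11.4340]
a=μᵀx=0.740159  b=𝟙ᵀx=5.943402  c=𝟙ᵀy=56.928629  D=ac−b²=6.812217
λ₁=(c·0.115−b)/D = (56.928629·0.115−5.943402)/6.812217 = 0.088575
λ₂=(a−b·0.115)/D = (0.740159−5.943402·0.115)/6.812217 = 0.008319
w* = 0.088575·x + 0.008319·y:
  w_0 = 0.088575·2.0664 + 0.008319·9.9118 = 0.2655  (Ford)
  w_1 = 0.088575·0.2436 + 0.008319·9.0066 = 0.0965  (Qualcomm)
  w_2 = 0.088575·-0.2158 + 0.008319·0.1623 = -0.0178  (Pfizer)
  w_3 = 0.088575·0.7629 + 0.008319·8.0579 = 0.1346  (Exxon)
  w_4 = 0.088575·2.3090 + 0.008319·18.3560 = 0.3572  (Walmart)
  w_5 = 0.088575·0.7772 + 0.008319·11.4340 = 0.1640  (Merck)
Σw_i=1.0000  μᵀw=0.1150
σ²=wᵀΣw=λ₁·μ_p+λ₂ = 0.088575·0.115 + 0.008319 = 0.018505 ≈ 0.0185


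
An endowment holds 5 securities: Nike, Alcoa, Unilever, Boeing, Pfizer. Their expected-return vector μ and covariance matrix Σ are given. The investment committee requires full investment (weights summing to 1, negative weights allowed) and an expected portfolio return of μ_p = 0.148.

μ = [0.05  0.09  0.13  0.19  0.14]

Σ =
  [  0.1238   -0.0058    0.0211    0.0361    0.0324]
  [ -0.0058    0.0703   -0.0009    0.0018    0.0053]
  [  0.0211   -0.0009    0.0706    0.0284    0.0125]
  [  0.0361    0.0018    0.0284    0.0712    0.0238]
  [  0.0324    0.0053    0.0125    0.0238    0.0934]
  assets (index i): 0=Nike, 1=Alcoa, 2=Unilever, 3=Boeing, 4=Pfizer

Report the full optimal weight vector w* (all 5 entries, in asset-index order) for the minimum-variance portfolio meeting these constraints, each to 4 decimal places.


u=Σ⁻¹μ = [-0.6120  1.1132  0.9663  2.2492  0.9456]
v=Σ⁻¹𝟙 = [3.8364  14.0812  9.8003  5.9095  5.7593]
a=μᵀu=0.754934  b=𝟙ᵀu=4.662286  c=𝟙ᵀv=39.386797  D=ac−b²=7.997542
λ₁=(c·0.148−b)/D = (39.386797·0.148−4.662286)/7.997542 = 0.145915
λ₂=(a−b·0.148)/D = (0.754934−4.662286·0.148)/7.997542 = 0.008117
w* = 0.145915·u + 0.008117·v:
  w_0 = 0.145915·-0.6120 + 0.008117·3.8364 = -0.0582  (Nike)
  w_1 = 0.145915·1.1132 + 0.008117·14.0812 = 0.2767  (Alcoa)
  w_2 = 0.145915·0.9663 + 0.008117·9.8003 = 0.2205  (Unilever)
  w_3 = 0.145915·2.2492 + 0.008117·5.9095 = 0.3762  (Boeing)
  w_4 = 0.145915·0.9456 + 0.008117·5.7593 = 0.1847  (Pfizer)
Σw_i=1.0000  μᵀw=0.1480
σ²=wᵀΣw=λ₁·μ_p+λ₂ = 0.145915·0.148 + 0.008117 = 0.029712 ≈ 0.0297

-0.0582  0.2767  0.2205  0.3762  0.1847
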